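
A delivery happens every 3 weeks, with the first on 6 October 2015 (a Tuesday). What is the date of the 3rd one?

17 November 2015

The 3rd occurrence is 2 intervals after the first: 2 × 21 = 42 days after 6 October 2015.
October has 31 days — 25 days to the end of October leaves 17.
17 days into November → 17 November 2015.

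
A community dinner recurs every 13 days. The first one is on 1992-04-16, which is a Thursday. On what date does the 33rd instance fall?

The 33rd occurrence is 32 intervals after the first: 32 × 13 = 416 days after 1992-04-16.
April has 30 days — 14 days to the end of April leaves 402.
From end of April to end of 1992 is 245 days (157 left).
January has 31 days (126 left).
February has 28 days (98 left).
March has 31 days (67 left).
April has 30 days (37 left).
May has 31 days (6 left).
6 days into June → 1993-06-06.

1993-06-06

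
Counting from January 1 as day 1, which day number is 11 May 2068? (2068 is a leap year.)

132

Days in months before May: 31 + 29 + 31 + 30 = 121.
Plus 11 days into May → day 132.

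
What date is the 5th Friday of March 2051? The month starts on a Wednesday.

March 2051 begins on a Wednesday, so the first Friday is March 3 (2 days later).
The 5th Friday is 4 weeks later: 3 + 28 = 31.

2051-03-31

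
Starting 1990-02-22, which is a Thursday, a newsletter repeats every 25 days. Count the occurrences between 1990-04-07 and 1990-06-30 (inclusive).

Occurrences land 25·i days after 1990-02-22 for i = 0, 1, 2, …
1990-04-07 is 44 days after the start; 44 ÷ 25 = 1 remainder 19; since the remainder is 19, round up to i = 2. First occurrence in the window: #3 on 1990-04-13 (2×25 = 50 days in).
1990-06-30 is 128 days after the start; 128 ÷ 25 = 5 remainder 3. Last occurrence in the window: #6 on 1990-06-27.
Occurrences #3 through #6: 4 in total.

4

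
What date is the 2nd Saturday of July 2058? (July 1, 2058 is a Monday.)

13 July 2058

July 2058 begins on a Monday, so the first Saturday is July 6 (5 days later).
The 2nd Saturday is 1 weeks later: 6 + 7 = 13.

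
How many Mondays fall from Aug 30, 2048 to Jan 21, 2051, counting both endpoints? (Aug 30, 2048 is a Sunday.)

Aug 30, 2048 is a Sunday; the first Monday on or after it is Aug 31, 2048 (1 day later).
From Aug 31, 2048 to Jan 21, 2051: 122 + 365 + 365 + 21 = 873 days (rest of 2048, 2049, 2050, to Jan 21, 2051 in 2051).
873 ÷ 7 = 124 full weeks with remainder 5, so 124 more Mondays after the first → 125.

125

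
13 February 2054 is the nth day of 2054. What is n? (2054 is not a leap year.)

Days in months before February: 31 = 31.
Plus 13 days into February → day 44.

44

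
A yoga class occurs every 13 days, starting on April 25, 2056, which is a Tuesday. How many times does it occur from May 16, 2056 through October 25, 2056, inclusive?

13

Occurrences land 13·i days after April 25, 2056 for i = 0, 1, 2, …
May 16, 2056 is 21 days after the start; 21 ÷ 13 = 1 remainder 8; since the remainder is 8, round up to i = 2. First occurrence in the window: #3 on May 21, 2056 (2×13 = 26 days in).
October 25, 2056 is 183 days after the start; 183 ÷ 13 = 14 remainder 1. Last occurrence in the window: #15 on October 24, 2056.
Occurrences #3 through #15: 13 in total.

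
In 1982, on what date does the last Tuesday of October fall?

26 October 1982

The first Tuesday of October 1982 is October 5.
October 1982 has 31 days. Adding weeks: 5, 12, 19, 26 — the last one ≤ 31 is the 26th.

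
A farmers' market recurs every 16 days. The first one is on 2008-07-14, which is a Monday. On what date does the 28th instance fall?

The 28th occurrence is 27 intervals after the first: 27 × 16 = 432 days after 2008-07-14.
July has 31 days — 17 days to the end of July leaves 415.
From end of July to end of 2008 is 153 days (262 left).
January has 31 days (231 left).
February has 28 days (203 left).
March has 31 days (172 left).
April has 30 days (142 left).
May has 31 days (111 left).
June has 30 days (81 left).
July has 31 days (50 left).
August has 31 days (19 left).
19 days into September → 2009-09-19.

2009-09-19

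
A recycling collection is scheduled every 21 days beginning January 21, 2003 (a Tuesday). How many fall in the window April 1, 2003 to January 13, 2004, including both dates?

Occurrences land 21·i days after January 21, 2003 for i = 0, 1, 2, …
April 1, 2003 is 70 days after the start; 70 ÷ 21 = 3 remainder 7; since the remainder is 7, round up to i = 4. First occurrence in the window: #5 on April 15, 2003 (4×21 = 84 days in).
January 13, 2004 is 357 days after the start; 357 ÷ 21 = 17 remainder 0. Last occurrence in the window: #18 on January 13, 2004.
Occurrences #5 through #18: 14 in total.

14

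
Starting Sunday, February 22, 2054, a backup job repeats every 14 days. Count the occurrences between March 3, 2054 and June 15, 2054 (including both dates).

8

Occurrences land 14·i days after February 22, 2054 for i = 0, 1, 2, …
March 3, 2054 is 9 days after the start; 9 ÷ 14 = 0 remainder 9; since the remainder is 9, round up to i = 1. First occurrence in the window: #2 on March 8, 2054 (1×14 = 14 days in).
June 15, 2054 is 113 days after the start; 113 ÷ 14 = 8 remainder 1. Last occurrence in the window: #9 on June 14, 2054.
Occurrences #2 through #9: 8 in total.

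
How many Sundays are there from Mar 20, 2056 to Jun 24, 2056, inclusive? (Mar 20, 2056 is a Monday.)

Mar 20, 2056 is a Monday; the first Sunday on or after it is Mar 26, 2056 (6 days later).
From Mar 26, 2056 to Jun 24, 2056: 5 + 30 + 31 + 24 = 90 days (rest of Mar, Apr, May, Jun).
90 ÷ 7 = 12 full weeks with remainder 6, so 12 more Sundays after the first → 13.

13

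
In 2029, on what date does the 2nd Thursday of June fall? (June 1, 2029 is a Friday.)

June 14, 2029

June 2029 begins on a Friday, so the first Thursday is June 7 (6 days later).
The 2nd Thursday is 1 weeks later: 7 + 7 = 14.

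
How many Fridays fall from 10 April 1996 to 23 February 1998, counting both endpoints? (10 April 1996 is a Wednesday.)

10 April 1996 is a Wednesday; the first Friday on or after it is 12 April 1996 (2 days later).
From 12 April 1996 to 23 February 1998: 263 + 365 + 54 = 682 days (rest of 1996, 1997, to 23 February 1998 in 1998).
682 ÷ 7 = 97 full weeks with remainder 3, so 97 more Fridays after the first → 98.

98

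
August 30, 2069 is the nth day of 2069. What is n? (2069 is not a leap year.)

242

Days in months before August: 31 + 28 + 31 + 30 + 31 + 30 + 31 = 212.
Plus 30 days into August → day 242.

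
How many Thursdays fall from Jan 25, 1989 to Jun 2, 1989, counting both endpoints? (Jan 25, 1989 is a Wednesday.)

19

Jan 25, 1989 is a Wednesday; the first Thursday on or after it is Jan 26, 1989 (1 day later).
From Jan 26, 1989 to Jun 2, 1989: 5 + 28 + 31 + 30 + 31 + 2 = 127 days (rest of Jan, Feb, Mar, Apr, May, Jun).
127 ÷ 7 = 18 full weeks with remainder 1, so 18 more Thursdays after the first → 19.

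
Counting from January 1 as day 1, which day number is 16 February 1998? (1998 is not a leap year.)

47

Days in months before February: 31 = 31.
Plus 16 days into February → day 47.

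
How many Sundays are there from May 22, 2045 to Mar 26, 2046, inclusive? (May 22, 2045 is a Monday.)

May 22, 2045 is a Monday; the first Sunday on or after it is May 28, 2045 (6 days later).
From May 28, 2045 to Mar 26, 2046: 3 + 30 + 31 + 31 + 30 + 31 + 30 + 31 + 31 + 28 + 26 = 302 days (rest of May, Jun, Jul, Aug, Sep, Oct, Nov, Dec, Jan, Feb, Mar).
302 ÷ 7 = 43 full weeks with remainder 1, so 43 more Sundays after the first → 44.

44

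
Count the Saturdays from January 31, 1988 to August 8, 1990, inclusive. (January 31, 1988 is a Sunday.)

January 31, 1988 is a Sunday; the first Saturday on or after it is February 6, 1988 (6 days later).
From February 6, 1988 to August 8, 1990: 329 + 365 + 220 = 914 days (rest of 1988, 1989, to August 8, 1990 in 1990).
914 ÷ 7 = 130 full weeks with remainder 4, so 130 more Saturdays after the first → 131.

131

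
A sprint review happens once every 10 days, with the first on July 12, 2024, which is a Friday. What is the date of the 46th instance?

October 5, 2025

The 46th occurrence is 45 intervals after the first: 45 × 10 = 450 days after July 12, 2024.
July has 31 days — 19 days to the end of July leaves 431.
From end of July to end of 2024 is 153 days (278 left).
January has 31 days (247 left).
February has 28 days (219 left).
March has 31 days (188 left).
April has 30 days (158 left).
May has 31 days (127 left).
June has 30 days (97 left).
July has 31 days (66 left).
August has 31 days (35 left).
September has 30 days (5 left).
5 days into October → October 5, 2025.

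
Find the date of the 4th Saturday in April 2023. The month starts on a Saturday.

April 2023 begins on a Saturday, so the first Saturday is April 1.
The 4th Saturday is 3 weeks later: 1 + 21 = 22.

22 April 2023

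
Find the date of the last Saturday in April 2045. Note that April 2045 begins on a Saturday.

April 2045 begins on a Saturday, so the first Saturday is April 1.
April 2045 has 30 days. Adding weeks: 1, 8, 15, 22, 29 — the last one ≤ 30 is the 29th.

April 29, 2045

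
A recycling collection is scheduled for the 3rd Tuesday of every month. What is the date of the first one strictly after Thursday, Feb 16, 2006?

Feb 2006 starts on a Wednesday; its first Tuesday is the 7th, so the 3rd Tuesday is the 21st — Feb 21, 2006.
Feb 21, 2006 is after Feb 16, 2006, so that is the next one.

Feb 21, 2006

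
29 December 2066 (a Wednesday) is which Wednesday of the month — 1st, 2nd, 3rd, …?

Day 29 falls in week ⌈29/7⌉ of the month.
Days 1–7 hold the 1st Wednesday, 8–14 the 2nd, 15–21 the 3rd, 22–28 the 4th, 29–31 the 5th.
29 is in the range for the 5th.

5th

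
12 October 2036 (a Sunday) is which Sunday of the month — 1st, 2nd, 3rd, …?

2nd

Day 12 falls in week ⌈12/7⌉ of the month.
Days 1–7 hold the 1st Sunday, 8–14 the 2nd, 15–21 the 3rd, 22–28 the 4th, 29–31 the 5th.
12 is in the range for the 2nd.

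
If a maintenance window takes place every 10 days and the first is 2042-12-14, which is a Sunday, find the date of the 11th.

The 11th occurrence is 10 intervals after the first: 10 × 10 = 100 days after 2042-12-14.
December has 31 days — 17 days to the end of December leaves 83.
January has 31 days (52 left).
February has 28 days (24 left).
24 days into March → 2043-03-24.

2043-03-24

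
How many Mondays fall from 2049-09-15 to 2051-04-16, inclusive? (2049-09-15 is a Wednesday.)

2049-09-15 is a Wednesday; the first Monday on or after it is 2049-09-20 (5 days later).
From 2049-09-20 to 2051-04-16: 102 + 365 + 106 = 573 days (rest of 2049, 2050, to 2051-04-16 in 2051).
573 ÷ 7 = 81 full weeks with remainder 6, so 81 more Mondays after the first → 82.

82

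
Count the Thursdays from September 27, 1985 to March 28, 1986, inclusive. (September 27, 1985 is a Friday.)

September 27, 1985 is a Friday; the first Thursday on or after it is October 3, 1985 (6 days later).
From October 3, 1985 to March 28, 1986: 28 + 30 + 31 + 31 + 28 + 28 = 176 days (rest of October, November, December, January, February, March).
176 ÷ 7 = 25 full weeks with remainder 1, so 25 more Thursdays after the first → 26.

26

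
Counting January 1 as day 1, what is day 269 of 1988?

Sep 25, 1988

Jan has 31 days (269 − 31 = 238 remain).
Feb has 29 days (238 − 29 = 209 remain).
Mar has 31 days (209 − 31 = 178 remain).
Apr has 30 days (178 − 30 = 148 remain).
May has 31 days (148 − 31 = 117 remain).
Jun has 30 days (117 − 30 = 87 remain).
Jul has 31 days (87 − 31 = 56 remain).
Aug has 31 days (56 − 31 = 25 remain).
25 into Sep → Sep 25.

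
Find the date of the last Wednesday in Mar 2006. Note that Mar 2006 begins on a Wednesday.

Mar 2006 begins on a Wednesday, so the first Wednesday is Mar 1.
Mar 2006 has 31 days. Adding weeks: 1, 8, 15, 22, 29 — the last one ≤ 31 is the 29th.

Mar 29, 2006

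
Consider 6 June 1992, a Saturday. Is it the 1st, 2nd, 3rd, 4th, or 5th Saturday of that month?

1st

Day 6 falls in week ⌈6/7⌉ of the month.
Days 1–7 hold the 1st Saturday, 8–14 the 2nd, 15–21 the 3rd, 22–28 the 4th, 29–31 the 5th.
6 is in the range for the 1st.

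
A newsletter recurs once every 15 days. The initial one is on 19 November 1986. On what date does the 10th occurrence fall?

The 10th occurrence is 9 intervals after the first: 9 × 15 = 135 days after 19 November 1986.
November has 30 days — 11 days to the end of November leaves 124.
December has 31 days (93 left).
January has 31 days (62 left).
February has 28 days (34 left).
March has 31 days (3 left).
3 days into April → 3 April 1987.

3 April 1987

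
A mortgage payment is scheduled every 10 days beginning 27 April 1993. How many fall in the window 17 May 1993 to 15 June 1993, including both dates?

Occurrences land 10·i days after 27 April 1993 for i = 0, 1, 2, …
17 May 1993 is 20 days after the start; 20 ÷ 10 = 2 remainder 0. First occurrence in the window: #3 on 17 May 1993 (2×10 = 20 days in).
15 June 1993 is 49 days after the start; 49 ÷ 10 = 4 remainder 9. Last occurrence in the window: #5 on 6 June 1993.
Occurrences #3 through #5: 3 in total.

3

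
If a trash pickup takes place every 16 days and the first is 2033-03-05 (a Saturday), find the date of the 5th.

The 5th occurrence is 4 intervals after the first: 4 × 16 = 64 days after 2033-03-05.
March has 31 days — 26 days to the end of March leaves 38.
April has 30 days (8 left).
8 days into May → 2033-05-08.

2033-05-08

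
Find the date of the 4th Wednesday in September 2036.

The first Wednesday of September 2036 is September 3.
The 4th Wednesday is 3 weeks later: 3 + 21 = 24.

September 24, 2036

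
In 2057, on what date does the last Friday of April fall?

The first Friday of April 2057 is April 6.
April 2057 has 30 days. Adding weeks: 6, 13, 20, 27 — the last one ≤ 30 is the 27th.

April 27, 2057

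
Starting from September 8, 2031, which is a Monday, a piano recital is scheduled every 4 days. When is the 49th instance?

The 49th occurrence is 48 intervals after the first: 48 × 4 = 192 days after September 8, 2031.
September has 30 days — 22 days to the end of September leaves 170.
October has 31 days (139 left).
November has 30 days (109 left).
December has 31 days (78 left).
January has 31 days (47 left).
February has 29 days (18 left).
18 days into March → March 18, 2032.

March 18, 2032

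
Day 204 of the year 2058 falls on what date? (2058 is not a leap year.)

January has 31 days (204 − 31 = 173 remain).
February has 28 days (173 − 28 = 145 remain).
March has 31 days (145 − 31 = 114 remain).
April has 30 days (114 − 30 = 84 remain).
May has 31 days (84 − 31 = 53 remain).
June has 30 days (53 − 30 = 23 remain).
23 into July → July 23.

23 July 2058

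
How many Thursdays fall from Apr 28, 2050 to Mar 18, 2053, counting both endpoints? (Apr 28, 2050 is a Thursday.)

Apr 28, 2050 is a Thursday; the first Thursday on or after it is Apr 28, 2050.
From Apr 28, 2050 to Mar 18, 2053: 247 + 365 + 366 + 77 = 1055 days (rest of 2050, 2051, 2052, to Mar 18, 2053 in 2053).
1055 ÷ 7 = 150 full weeks with remainder 5, so 150 more Thursdays after the first → 151.

151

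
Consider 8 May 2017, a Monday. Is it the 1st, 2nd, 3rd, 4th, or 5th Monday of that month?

2nd

Day 8 falls in week ⌈8/7⌉ of the month.
Days 1–7 hold the 1st Monday, 8–14 the 2nd, 15–21 the 3rd, 22–28 the 4th, 29–31 the 5th.
8 is in the range for the 2nd.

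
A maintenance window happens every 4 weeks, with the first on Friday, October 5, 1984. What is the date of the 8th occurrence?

The 8th occurrence is 7 intervals after the first: 7 × 28 = 196 days after October 5, 1984.
October has 31 days — 26 days to the end of October leaves 170.
November has 30 days (140 left).
December has 31 days (109 left).
January has 31 days (78 left).
February has 28 days (50 left).
March has 31 days (19 left).
19 days into April → April 19, 1985.

April 19, 1985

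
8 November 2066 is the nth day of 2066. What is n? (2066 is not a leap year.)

Days in months before November: 31 + 28 + 31 + 30 + 31 + 30 + 31 + 31 + 30 + 31 = 304.
Plus 8 days into November → day 312.

312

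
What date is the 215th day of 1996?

2 August 1996

January has 31 days (215 − 31 = 184 remain).
February has 29 days (184 − 29 = 155 remain).
March has 31 days (155 − 31 = 124 remain).
April has 30 days (124 − 30 = 94 remain).
May has 31 days (94 − 31 = 63 remain).
June has 30 days (63 − 30 = 33 remain).
July has 31 days (33 − 31 = 2 remain).
2 into August → August 2.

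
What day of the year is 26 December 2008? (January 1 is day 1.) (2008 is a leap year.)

361

Days in months before December: 31 + 29 + 31 + 30 + 31 + 30 + 31 + 31 + 30 + 31 + 30 = 335.
Plus 26 days into December → day 361.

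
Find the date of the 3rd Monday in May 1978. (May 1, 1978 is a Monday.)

May 1978 begins on a Monday, so the first Monday is May 1.
The 3rd Monday is 2 weeks later: 1 + 14 = 15.

15 May 1978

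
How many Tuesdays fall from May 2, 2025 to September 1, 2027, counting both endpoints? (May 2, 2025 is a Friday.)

May 2, 2025 is a Friday; the first Tuesday on or after it is May 6, 2025 (4 days later).
From May 6, 2025 to September 1, 2027: 239 + 365 + 244 = 848 days (rest of 2025, 2026, to September 1, 2027 in 2027).
848 ÷ 7 = 121 full weeks with remainder 1, so 121 more Tuesdays after the first → 122.

122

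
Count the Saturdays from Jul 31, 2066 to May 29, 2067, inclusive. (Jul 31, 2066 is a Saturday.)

Jul 31, 2066 is a Saturday; the first Saturday on or after it is Jul 31, 2066.
From Jul 31, 2066 to May 29, 2067: 0 + 31 + 30 + 31 + 30 + 31 + 31 + 28 + 31 + 30 + 29 = 302 days (rest of Jul, Aug, Sep, Oct, Nov, Dec, Jan, Feb, Mar, Apr, May).
302 ÷ 7 = 43 full weeks with remainder 1, so 43 more Saturdays after the first → 44.

44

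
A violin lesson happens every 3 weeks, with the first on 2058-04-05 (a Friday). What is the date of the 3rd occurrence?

The 3rd occurrence is 2 intervals after the first: 2 × 21 = 42 days after 2058-04-05.
April has 30 days — 25 days to the end of April leaves 17.
17 days into May → 2058-05-17.

2058-05-17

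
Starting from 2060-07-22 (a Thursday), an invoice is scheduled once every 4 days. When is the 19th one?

2060-10-02

The 19th occurrence is 18 intervals after the first: 18 × 4 = 72 days after 2060-07-22.
July has 31 days — 9 days to the end of July leaves 63.
August has 31 days (32 left).
September has 30 days (2 left).
2 days into October → 2060-10-02.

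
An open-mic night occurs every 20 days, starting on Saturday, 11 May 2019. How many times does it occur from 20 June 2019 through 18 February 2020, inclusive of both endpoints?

Occurrences land 20·i days after 11 May 2019 for i = 0, 1, 2, …
20 June 2019 is 40 days after the start; 40 ÷ 20 = 2 remainder 0. First occurrence in the window: #3 on 20 June 2019 (2×20 = 40 days in).
18 February 2020 is 283 days after the start; 283 ÷ 20 = 14 remainder 3. Last occurrence in the window: #15 on 15 February 2020.
Occurrences #3 through #15: 13 in total.

13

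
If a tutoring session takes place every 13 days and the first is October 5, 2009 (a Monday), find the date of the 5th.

November 26, 2009

The 5th occurrence is 4 intervals after the first: 4 × 13 = 52 days after October 5, 2009.
October has 31 days — 26 days to the end of October leaves 26.
26 days into November → November 26, 2009.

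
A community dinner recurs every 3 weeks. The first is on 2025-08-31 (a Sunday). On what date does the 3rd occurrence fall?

The 3rd occurrence is 2 intervals after the first: 2 × 21 = 42 days after 2025-08-31.
August has 31 days — 0 days to the end of August leaves 42.
September has 30 days (12 left).
12 days into October → 2025-10-12.

2025-10-12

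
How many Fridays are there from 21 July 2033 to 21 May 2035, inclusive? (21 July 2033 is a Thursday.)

96

21 July 2033 is a Thursday; the first Friday on or after it is 22 July 2033 (1 day later).
From 22 July 2033 to 21 May 2035: 162 + 365 + 141 = 668 days (rest of 2033, 2034, to 21 May 2035 in 2035).
668 ÷ 7 = 95 full weeks with remainder 3, so 95 more Fridays after the first → 96.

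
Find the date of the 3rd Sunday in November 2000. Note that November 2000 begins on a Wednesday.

November 2000 begins on a Wednesday, so the first Sunday is November 5 (4 days later).
The 3rd Sunday is 2 weeks later: 5 + 14 = 19.

19 November 2000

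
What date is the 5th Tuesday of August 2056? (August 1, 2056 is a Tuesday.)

August 29, 2056

August 2056 begins on a Tuesday, so the first Tuesday is August 1.
The 5th Tuesday is 4 weeks later: 1 + 28 = 29.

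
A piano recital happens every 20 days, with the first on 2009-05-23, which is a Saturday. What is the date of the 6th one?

The 6th occurrence is 5 intervals after the first: 5 × 20 = 100 days after 2009-05-23.
May has 31 days — 8 days to the end of May leaves 92.
June has 30 days (62 left).
July has 31 days (31 left).
31 days into August → 2009-08-31.

2009-08-31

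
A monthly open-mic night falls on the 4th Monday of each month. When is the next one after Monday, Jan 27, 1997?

Jan 1997 starts on a Wednesday; its first Monday is the 6th, so the 4th Monday is the 27th — Jan 27, 1997.
That is not after Jan 27, 1997, so look at Feb 1997.
Feb 1997 starts on a Saturday; its first Monday is the 3rd, so the 4th Monday is the 24th — Feb 24, 1997.

Feb 24, 1997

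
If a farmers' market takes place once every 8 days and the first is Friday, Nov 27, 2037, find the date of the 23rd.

The 23rd occurrence is 22 intervals after the first: 22 × 8 = 176 days after Nov 27, 2037.
Nov has 30 days — 3 days to the end of Nov leaves 173.
Dec has 31 days (142 left).
Jan has 31 days (111 left).
Feb has 28 days (83 left).
Mar has 31 days (52 left).
Apr has 30 days (22 left).
22 days into May → May 22, 2038.

May 22, 2038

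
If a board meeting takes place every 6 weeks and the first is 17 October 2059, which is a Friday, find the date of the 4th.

20 February 2060

The 4th occurrence is 3 intervals after the first: 3 × 42 = 126 days after 17 October 2059.
October has 31 days — 14 days to the end of October leaves 112.
November has 30 days (82 left).
December has 31 days (51 left).
January has 31 days (20 left).
20 days into February → 20 February 2060.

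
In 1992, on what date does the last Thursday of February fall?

February 27, 1992

February 1992 begins on a Saturday, so the first Thursday is February 6 (5 days later).
February 1992 has 29 days. Adding weeks: 6, 13, 20, 27 — the last one ≤ 29 is the 27th.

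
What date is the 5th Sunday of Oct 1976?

Oct 1976 begins on a Friday, so the first Sunday is Oct 3 (2 days later).
The 5th Sunday is 4 weeks later: 3 + 28 = 31.

Oct 31, 1976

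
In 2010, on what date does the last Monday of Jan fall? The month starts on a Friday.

Jan 2010 begins on a Friday, so the first Monday is Jan 4 (3 days later).
Jan 2010 has 31 days. Adding weeks: 4, 11, 18, 25 — the last one ≤ 31 is the 25th.

Jan 25, 2010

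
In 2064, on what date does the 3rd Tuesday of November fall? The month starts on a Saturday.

November 2064 begins on a Saturday, so the first Tuesday is November 4 (3 days later).
The 3rd Tuesday is 2 weeks later: 4 + 14 = 18.

November 18, 2064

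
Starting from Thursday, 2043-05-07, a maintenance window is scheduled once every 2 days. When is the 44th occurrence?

2043-08-01

The 44th occurrence is 43 intervals after the first: 43 × 2 = 86 days after 2043-05-07.
May has 31 days — 24 days to the end of May leaves 62.
June has 30 days (32 left).
July has 31 days (1 left).
1 day into August → 2043-08-01.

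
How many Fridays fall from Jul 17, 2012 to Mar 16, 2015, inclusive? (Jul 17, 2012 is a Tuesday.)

Jul 17, 2012 is a Tuesday; the first Friday on or after it is Jul 20, 2012 (3 days later).
From Jul 20, 2012 to Mar 16, 2015: 164 + 365 + 365 + 75 = 969 days (rest of 2012, 2013, 2014, to Mar 16, 2015 in 2015).
969 ÷ 7 = 138 full weeks with remainder 3, so 138 more Fridays after the first → 139.

139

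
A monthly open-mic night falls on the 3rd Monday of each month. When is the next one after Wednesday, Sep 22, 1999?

Oct 18, 1999

Sep 1999 starts on a Wednesday; its first Monday is the 6th, so the 3rd Monday is the 20th — Sep 20, 1999.
That is not after Sep 22, 1999, so look at Oct 1999.
Oct 1999 starts on a Friday; its first Monday is the 4th, so the 3rd Monday is the 18th — Oct 18, 1999.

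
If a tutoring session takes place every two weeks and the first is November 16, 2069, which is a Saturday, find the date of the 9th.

March 8, 2070

The 9th occurrence is 8 intervals after the first: 8 × 14 = 112 days after November 16, 2069.
November has 30 days — 14 days to the end of November leaves 98.
December has 31 days (67 left).
January has 31 days (36 left).
February has 28 days (8 left).
8 days into March → March 8, 2070.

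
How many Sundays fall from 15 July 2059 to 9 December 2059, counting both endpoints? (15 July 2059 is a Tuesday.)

21

15 July 2059 is a Tuesday; the first Sunday on or after it is 20 July 2059 (5 days later).
From 20 July 2059 to 9 December 2059: 11 + 31 + 30 + 31 + 30 + 9 = 142 days (rest of July, August, September, October, November, December).
142 ÷ 7 = 20 full weeks with remainder 2, so 20 more Sundays after the first → 21.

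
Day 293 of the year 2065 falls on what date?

Jan has 31 days (293 − 31 = 262 remain).
Feb has 28 days (262 − 28 = 234 remain).
Mar has 31 days (234 − 31 = 203 remain).
Apr has 30 days (203 − 30 = 173 remain).
May has 31 days (173 − 31 = 142 remain).
Jun has 30 days (142 − 30 = 112 remain).
Jul has 31 days (112 − 31 = 81 remain).
Aug has 31 days (81 − 31 = 50 remain).
Sep has 30 days (50 − 30 = 20 remain).
20 into Oct → Oct 20.

Oct 20, 2065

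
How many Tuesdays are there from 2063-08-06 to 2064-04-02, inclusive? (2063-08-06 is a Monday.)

35

2063-08-06 is a Monday; the first Tuesday on or after it is 2063-08-07 (1 day later).
From 2063-08-07 to 2064-04-02: 24 + 30 + 31 + 30 + 31 + 31 + 29 + 31 + 2 = 239 days (rest of August, September, October, November, December, January, February, March, April).
239 ÷ 7 = 34 full weeks with remainder 1, so 34 more Tuesdays after the first → 35.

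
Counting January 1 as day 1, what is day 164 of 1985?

January has 31 days (164 − 31 = 133 remain).
February has 28 days (133 − 28 = 105 remain).
March has 31 days (105 − 31 = 74 remain).
April has 30 days (74 − 30 = 44 remain).
May has 31 days (44 − 31 = 13 remain).
13 into June → June 13.

June 13, 1985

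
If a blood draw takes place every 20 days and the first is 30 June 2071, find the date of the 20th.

The 20th occurrence is 19 intervals after the first: 19 × 20 = 380 days after 30 June 2071.
June has 30 days — 0 days to the end of June leaves 380.
July has 31 days (349 left).
August has 31 days (318 left).
September has 30 days (288 left).
October has 31 days (257 left).
November has 30 days (227 left).
December has 31 days (196 left).
January has 31 days (165 left).
February has 29 days (136 left).
March has 31 days (105 left).
April has 30 days (75 left).
May has 31 days (44 left).
June has 30 days (14 left).
14 days into July → 14 July 2072.

14 July 2072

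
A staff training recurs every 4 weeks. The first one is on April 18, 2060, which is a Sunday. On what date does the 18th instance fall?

August 7, 2061

The 18th occurrence is 17 intervals after the first: 17 × 28 = 476 days after April 18, 2060.
April has 30 days — 12 days to the end of April leaves 464.
From end of April to end of 2060 is 245 days (219 left).
January has 31 days (188 left).
February has 28 days (160 left).
March has 31 days (129 left).
April has 30 days (99 left).
May has 31 days (68 left).
June has 30 days (38 left).
July has 31 days (7 left).
7 days into August → August 7, 2061.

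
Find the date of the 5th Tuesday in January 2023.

2023-01-31

January 2023 begins on a Sunday, so the first Tuesday is January 3 (2 days later).
The 5th Tuesday is 4 weeks later: 3 + 28 = 31.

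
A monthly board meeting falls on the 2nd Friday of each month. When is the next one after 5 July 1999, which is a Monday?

July 1999 starts on a Thursday; its first Friday is the 2nd, so the 2nd Friday is the 9th — 9 July 1999.
9 July 1999 is after 5 July 1999, so that is the next one.

9 July 1999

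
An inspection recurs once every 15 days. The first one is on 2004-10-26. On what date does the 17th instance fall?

2005-06-23

The 17th occurrence is 16 intervals after the first: 16 × 15 = 240 days after 2004-10-26.
October has 31 days — 5 days to the end of October leaves 235.
November has 30 days (205 left).
December has 31 days (174 left).
January has 31 days (143 left).
February has 28 days (115 left).
March has 31 days (84 left).
April has 30 days (54 left).
May has 31 days (23 left).
23 days into June → 2005-06-23.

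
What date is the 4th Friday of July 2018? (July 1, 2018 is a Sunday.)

July 2018 begins on a Sunday, so the first Friday is July 6 (5 days later).
The 4th Friday is 3 weeks later: 6 + 21 = 27.

27 July 2018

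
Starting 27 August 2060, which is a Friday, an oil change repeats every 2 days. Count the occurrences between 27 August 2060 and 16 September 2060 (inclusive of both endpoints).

Occurrences land 2·i days after 27 August 2060 for i = 0, 1, 2, …
The window opens on the start date, so the first occurrence inside is #1 on 27 August 2060.
16 September 2060 is 20 days after the start; 20 ÷ 2 = 10 remainder 0. Last occurrence in the window: #11 on 16 September 2060.
Occurrences #1 through #11: 11 in total.

11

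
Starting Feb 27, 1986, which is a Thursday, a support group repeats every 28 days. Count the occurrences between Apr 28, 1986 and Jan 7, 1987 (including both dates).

9

Occurrences land 28·i days after Feb 27, 1986 for i = 0, 1, 2, …
Apr 28, 1986 is 60 days after the start; 60 ÷ 28 = 2 remainder 4; since the remainder is 4, round up to i = 3. First occurrence in the window: #4 on May 22, 1986 (3×28 = 84 days in).
Jan 7, 1987 is 314 days after the start; 314 ÷ 28 = 11 remainder 6. Last occurrence in the window: #12 on Jan 1, 1987.
Occurrences #4 through #12: 9 in total.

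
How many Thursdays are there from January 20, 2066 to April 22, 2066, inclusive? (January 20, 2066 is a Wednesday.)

14

January 20, 2066 is a Wednesday; the first Thursday on or after it is January 21, 2066 (1 day later).
From January 21, 2066 to April 22, 2066: 10 + 28 + 31 + 22 = 91 days (rest of January, February, March, April).
91 ÷ 7 = 13 full weeks with remainder 0, so 13 more Thursdays after the first → 14.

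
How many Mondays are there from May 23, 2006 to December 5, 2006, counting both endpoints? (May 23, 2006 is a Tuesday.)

May 23, 2006 is a Tuesday; the first Monday on or after it is May 29, 2006 (6 days later).
From May 29, 2006 to December 5, 2006: 2 + 30 + 31 + 31 + 30 + 31 + 30 + 5 = 190 days (rest of May, June, July, August, September, October, November, December).
190 ÷ 7 = 27 full weeks with remainder 1, so 27 more Mondays after the first → 28.

28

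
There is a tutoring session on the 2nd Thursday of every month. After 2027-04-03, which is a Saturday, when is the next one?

April 2027 starts on a Thursday; its first Thursday is the 1st, so the 2nd Thursday is the 8th — 2027-04-08.
2027-04-08 is after 2027-04-03, so that is the next one.

2027-04-08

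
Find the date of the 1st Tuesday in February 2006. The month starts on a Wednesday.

7 February 2006

February 2006 begins on a Wednesday, so the first Tuesday is February 7 (6 days later).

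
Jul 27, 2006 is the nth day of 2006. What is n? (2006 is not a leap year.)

208

Days in months before Jul: 31 + 28 + 31 + 30 + 31 + 30 = 181.
Plus 27 days into Jul → day 208.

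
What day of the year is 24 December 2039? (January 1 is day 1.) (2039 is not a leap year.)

Days in months before December: 31 + 28 + 31 + 30 + 31 + 30 + 31 + 31 + 30 + 31 + 30 = 334.
Plus 24 days into December → day 358.

358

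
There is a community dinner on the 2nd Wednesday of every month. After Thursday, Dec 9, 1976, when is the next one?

Jan 12, 1977

Dec 1976 starts on a Wednesday; its first Wednesday is the 1st, so the 2nd Wednesday is the 8th — Dec 8, 1976.
That is not after Dec 9, 1976, so look at Jan 1977.
Jan 1977 starts on a Saturday; its first Wednesday is the 5th, so the 2nd Wednesday is the 12th — Jan 12, 1977.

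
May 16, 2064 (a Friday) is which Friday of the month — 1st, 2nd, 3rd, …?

3rd

Day 16 falls in week ⌈16/7⌉ of the month.
Days 1–7 hold the 1st Friday, 8–14 the 2nd, 15–21 the 3rd, 22–28 the 4th, 29–31 the 5th.
16 is in the range for the 3rd.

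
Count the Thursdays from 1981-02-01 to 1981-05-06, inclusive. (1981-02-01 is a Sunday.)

1981-02-01 is a Sunday; the first Thursday on or after it is 1981-02-05 (4 days later).
From 1981-02-05 to 1981-05-06: 23 + 31 + 30 + 6 = 90 days (rest of February, March, April, May).
90 ÷ 7 = 12 full weeks with remainder 6, so 12 more Thursdays after the first → 13.

13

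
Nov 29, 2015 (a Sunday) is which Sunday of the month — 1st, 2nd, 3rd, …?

5th

Day 29 falls in week ⌈29/7⌉ of the month.
Days 1–7 hold the 1st Sunday, 8–14 the 2nd, 15–21 the 3rd, 22–28 the 4th, 29–31 the 5th.
29 is in the range for the 5th.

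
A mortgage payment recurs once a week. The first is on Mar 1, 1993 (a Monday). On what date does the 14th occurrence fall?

May 31, 1993

The 14th occurrence is 13 intervals after the first: 13 × 7 = 91 days after Mar 1, 1993.
Mar has 31 days — 30 days to the end of Mar leaves 61.
Apr has 30 days (31 left).
31 days into May → May 31, 1993.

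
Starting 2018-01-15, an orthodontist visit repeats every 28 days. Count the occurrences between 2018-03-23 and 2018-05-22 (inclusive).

2

Occurrences land 28·i days after 2018-01-15 for i = 0, 1, 2, …
2018-03-23 is 67 days after the start; 67 ÷ 28 = 2 remainder 11; since the remainder is 11, round up to i = 3. First occurrence in the window: #4 on 2018-04-09 (3×28 = 84 days in).
2018-05-22 is 127 days after the start; 127 ÷ 28 = 4 remainder 15. Last occurrence in the window: #5 on 2018-05-07.
Occurrences #4 through #5: 2 in total.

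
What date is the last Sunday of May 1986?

May 25, 1986

The first Sunday of May 1986 is May 4.
May 1986 has 31 days. Adding weeks: 4, 11, 18, 25 — the last one ≤ 31 is the 25th.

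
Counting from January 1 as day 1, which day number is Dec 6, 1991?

340

Days in months before Dec: 31 + 28 + 31 + 30 + 31 + 30 + 31 + 31 + 30 + 31 + 30 = 334.
Plus 6 days into Dec → day 340.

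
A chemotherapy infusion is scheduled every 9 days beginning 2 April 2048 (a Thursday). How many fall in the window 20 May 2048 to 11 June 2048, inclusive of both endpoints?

Occurrences land 9·i days after 2 April 2048 for i = 0, 1, 2, …
20 May 2048 is 48 days after the start; 48 ÷ 9 = 5 remainder 3; since the remainder is 3, round up to i = 6. First occurrence in the window: #7 on 26 May 2048 (6×9 = 54 days in).
11 June 2048 is 70 days after the start; 70 ÷ 9 = 7 remainder 7. Last occurrence in the window: #8 on 4 June 2048.
Occurrences #7 through #8: 2 in total.

2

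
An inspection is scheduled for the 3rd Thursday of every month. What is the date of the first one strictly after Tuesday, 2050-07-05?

July 2050 starts on a Friday; its first Thursday is the 7th, so the 3rd Thursday is the 21st — 2050-07-21.
2050-07-21 is after 2050-07-05, so that is the next one.

2050-07-21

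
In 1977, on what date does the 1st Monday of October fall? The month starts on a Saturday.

October 1977 begins on a Saturday, so the first Monday is October 3 (2 days later).

3 October 1977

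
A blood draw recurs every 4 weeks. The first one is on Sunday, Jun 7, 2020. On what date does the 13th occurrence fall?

May 9, 2021

The 13th occurrence is 12 intervals after the first: 12 × 28 = 336 days after Jun 7, 2020.
Jun has 30 days — 23 days to the end of Jun leaves 313.
Jul has 31 days (282 left).
Aug has 31 days (251 left).
Sep has 30 days (221 left).
Oct has 31 days (190 left).
Nov has 30 days (160 left).
Dec has 31 days (129 left).
Jan has 31 days (98 left).
Feb has 28 days (70 left).
Mar has 31 days (39 left).
Apr has 30 days (9 left).
9 days into May → May 9, 2021.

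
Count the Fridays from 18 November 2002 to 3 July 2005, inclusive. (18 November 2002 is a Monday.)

18 November 2002 is a Monday; the first Friday on or after it is 22 November 2002 (4 days later).
From 22 November 2002 to 3 July 2005: 39 + 365 + 366 + 184 = 954 days (rest of 2002, 2003, 2004, to 3 July 2005 in 2005).
954 ÷ 7 = 136 full weeks with remainder 2, so 136 more Fridays after the first → 137.

137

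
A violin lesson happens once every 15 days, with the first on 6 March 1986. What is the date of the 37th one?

28 August 1987

The 37th occurrence is 36 intervals after the first: 36 × 15 = 540 days after 6 March 1986.
March has 31 days — 25 days to the end of March leaves 515.
From end of March to end of 1986 is 275 days (240 left).
January has 31 days (209 left).
February has 28 days (181 left).
March has 31 days (150 left).
April has 30 days (120 left).
May has 31 days (89 left).
June has 30 days (59 left).
July has 31 days (28 left).
28 days into August → 28 August 1987.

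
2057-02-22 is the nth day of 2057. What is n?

Days in months before February: 31 = 31.
Plus 22 days into February → day 53.

53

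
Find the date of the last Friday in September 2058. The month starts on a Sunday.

27 September 2058

September 2058 begins on a Sunday, so the first Friday is September 6 (5 days later).
September 2058 has 30 days. Adding weeks: 6, 13, 20, 27 — the last one ≤ 30 is the 27th.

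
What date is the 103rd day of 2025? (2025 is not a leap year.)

April 13, 2025

January has 31 days (103 − 31 = 72 remain).
February has 28 days (72 − 28 = 44 remain).
March has 31 days (44 − 31 = 13 remain).
13 into April → April 13.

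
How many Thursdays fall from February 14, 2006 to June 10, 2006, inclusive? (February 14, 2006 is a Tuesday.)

February 14, 2006 is a Tuesday; the first Thursday on or after it is February 16, 2006 (2 days later).
From February 16, 2006 to June 10, 2006: 12 + 31 + 30 + 31 + 10 = 114 days (rest of February, March, April, May, June).
114 ÷ 7 = 16 full weeks with remainder 2, so 16 more Thursdays after the first → 17.

17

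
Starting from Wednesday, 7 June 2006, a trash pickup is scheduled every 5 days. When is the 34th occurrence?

19 November 2006

The 34th occurrence is 33 intervals after the first: 33 × 5 = 165 days after 7 June 2006.
June has 30 days — 23 days to the end of June leaves 142.
July has 31 days (111 left).
August has 31 days (80 left).
September has 30 days (50 left).
October has 31 days (19 left).
19 days into November → 19 November 2006.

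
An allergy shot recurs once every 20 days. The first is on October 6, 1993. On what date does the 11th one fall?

April 24, 1994

The 11th occurrence is 10 intervals after the first: 10 × 20 = 200 days after October 6, 1993.
October has 31 days — 25 days to the end of October leaves 175.
November has 30 days (145 left).
December has 31 days (114 left).
January has 31 days (83 left).
February has 28 days (55 left).
March has 31 days (24 left).
24 days into April → April 24, 1994.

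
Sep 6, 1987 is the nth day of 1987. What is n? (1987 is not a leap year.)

249

Days in months before Sep: 31 + 28 + 31 + 30 + 31 + 30 + 31 + 31 = 243.
Plus 6 days into Sep → day 249.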